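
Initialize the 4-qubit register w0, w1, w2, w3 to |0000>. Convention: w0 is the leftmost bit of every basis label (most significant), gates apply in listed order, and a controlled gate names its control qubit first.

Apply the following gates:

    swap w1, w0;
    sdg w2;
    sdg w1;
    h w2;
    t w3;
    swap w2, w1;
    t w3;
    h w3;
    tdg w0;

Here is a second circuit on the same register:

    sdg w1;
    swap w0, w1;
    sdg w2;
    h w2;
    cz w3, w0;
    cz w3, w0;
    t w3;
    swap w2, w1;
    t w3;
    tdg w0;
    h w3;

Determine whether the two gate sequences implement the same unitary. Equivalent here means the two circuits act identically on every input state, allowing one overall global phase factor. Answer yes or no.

No, they are not equivalent — no single phase factor reconciles the two unitaries.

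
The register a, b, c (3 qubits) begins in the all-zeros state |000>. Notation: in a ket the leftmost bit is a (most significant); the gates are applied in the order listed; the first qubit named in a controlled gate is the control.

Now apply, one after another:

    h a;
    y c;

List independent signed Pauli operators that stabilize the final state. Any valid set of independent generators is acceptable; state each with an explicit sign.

The stabilizer group can be generated by +XII, +IZI, -IIZ, among other valid generating sets.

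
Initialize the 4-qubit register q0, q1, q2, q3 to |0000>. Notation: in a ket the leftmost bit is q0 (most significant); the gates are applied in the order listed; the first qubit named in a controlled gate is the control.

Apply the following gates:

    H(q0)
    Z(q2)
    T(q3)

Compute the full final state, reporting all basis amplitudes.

After the circuit, the state carries amplitude sqrt(2)/2 on |0000>, sqrt(2)/2 on |1000>, and 0 on every other basis state.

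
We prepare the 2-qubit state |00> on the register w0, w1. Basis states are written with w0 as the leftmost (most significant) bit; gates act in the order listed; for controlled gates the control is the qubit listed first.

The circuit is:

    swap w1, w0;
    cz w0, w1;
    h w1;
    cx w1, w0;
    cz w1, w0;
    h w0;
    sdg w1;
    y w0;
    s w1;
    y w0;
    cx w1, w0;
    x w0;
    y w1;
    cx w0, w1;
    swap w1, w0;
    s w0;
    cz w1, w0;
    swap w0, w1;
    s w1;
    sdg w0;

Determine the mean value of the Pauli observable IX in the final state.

The observable IX averages to -1.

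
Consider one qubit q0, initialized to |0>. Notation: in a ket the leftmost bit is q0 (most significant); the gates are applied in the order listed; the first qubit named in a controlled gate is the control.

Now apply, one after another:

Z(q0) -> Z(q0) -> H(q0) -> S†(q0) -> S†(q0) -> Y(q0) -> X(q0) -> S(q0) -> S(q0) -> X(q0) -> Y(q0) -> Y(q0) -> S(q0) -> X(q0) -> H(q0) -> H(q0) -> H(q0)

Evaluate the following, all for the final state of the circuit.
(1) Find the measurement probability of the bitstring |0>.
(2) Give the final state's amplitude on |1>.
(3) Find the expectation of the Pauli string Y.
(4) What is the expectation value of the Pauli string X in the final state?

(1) A full measurement returns |0> with probability 1/2.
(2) The amplitude on |1> is -1/2 + I/2.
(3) In the final state, Y has expectation -1.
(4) The observable X averages to 0.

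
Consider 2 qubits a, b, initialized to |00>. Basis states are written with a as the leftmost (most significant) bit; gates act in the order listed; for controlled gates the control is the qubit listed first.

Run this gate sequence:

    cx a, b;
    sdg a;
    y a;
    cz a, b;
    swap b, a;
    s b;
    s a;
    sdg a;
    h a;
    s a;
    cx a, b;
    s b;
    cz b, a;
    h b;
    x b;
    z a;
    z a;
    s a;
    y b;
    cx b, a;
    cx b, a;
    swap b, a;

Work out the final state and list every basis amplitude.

After the circuit, the state carries amplitude -1/2 on |00>, -I/2 on |01>, -1/2 on |10>, I/2 on |11>.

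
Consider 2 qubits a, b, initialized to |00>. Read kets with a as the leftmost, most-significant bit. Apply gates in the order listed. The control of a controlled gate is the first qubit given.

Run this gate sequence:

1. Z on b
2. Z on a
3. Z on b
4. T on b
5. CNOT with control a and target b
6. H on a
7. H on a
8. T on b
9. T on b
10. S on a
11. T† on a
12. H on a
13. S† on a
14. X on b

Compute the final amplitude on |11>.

The amplitude on |11> is -sqrt(2)*I/2.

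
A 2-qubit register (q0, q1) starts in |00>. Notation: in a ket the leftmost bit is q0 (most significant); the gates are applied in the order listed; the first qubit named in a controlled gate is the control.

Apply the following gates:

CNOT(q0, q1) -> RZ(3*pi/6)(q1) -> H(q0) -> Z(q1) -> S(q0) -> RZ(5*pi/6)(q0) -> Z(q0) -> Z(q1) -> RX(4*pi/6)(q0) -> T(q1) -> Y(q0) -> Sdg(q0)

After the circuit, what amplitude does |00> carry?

The amplitude on |00> is (sqrt(6) + sqrt(2)*exp(5*I*pi/6))*exp(I*pi/3)/4.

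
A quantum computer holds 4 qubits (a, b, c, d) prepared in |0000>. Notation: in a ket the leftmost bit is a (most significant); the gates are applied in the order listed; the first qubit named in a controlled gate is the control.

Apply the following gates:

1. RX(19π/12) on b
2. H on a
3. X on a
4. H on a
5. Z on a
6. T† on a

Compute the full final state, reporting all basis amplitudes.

The final amplitudes are -sqrt(sqrt(2) + 2)/4 - sqrt(6 - 3*sqrt(2))/4 on |0000>, -I*sqrt(3*sqrt(2) + 6)/4 + I*sqrt(2 - sqrt(2))/4 on |0100>, and 0 on every other basis state.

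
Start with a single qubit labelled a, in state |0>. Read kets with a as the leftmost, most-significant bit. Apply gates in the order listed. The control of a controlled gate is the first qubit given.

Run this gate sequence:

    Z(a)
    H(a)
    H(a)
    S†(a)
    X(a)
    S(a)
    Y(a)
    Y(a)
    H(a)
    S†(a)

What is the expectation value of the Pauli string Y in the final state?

In the final state, Y has expectation 1.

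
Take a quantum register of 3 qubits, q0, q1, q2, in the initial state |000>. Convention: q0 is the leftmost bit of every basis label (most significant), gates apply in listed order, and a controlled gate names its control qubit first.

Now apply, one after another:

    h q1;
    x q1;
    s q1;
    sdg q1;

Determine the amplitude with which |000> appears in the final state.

The final state's coefficient on |000> equals sqrt(2)/2. Key observation: steps 3-4 multiply out to the identity, so the circuit reduces to the remaining gates.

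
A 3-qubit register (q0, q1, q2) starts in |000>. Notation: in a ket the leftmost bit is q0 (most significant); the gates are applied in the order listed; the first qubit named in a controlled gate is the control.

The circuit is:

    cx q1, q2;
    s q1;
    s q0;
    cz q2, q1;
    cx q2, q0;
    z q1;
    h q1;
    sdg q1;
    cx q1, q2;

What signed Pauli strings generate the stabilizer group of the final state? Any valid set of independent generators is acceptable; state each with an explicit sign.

The stabilizer group can be generated by -IXY, +ZII, +IZZ, among other valid generating sets.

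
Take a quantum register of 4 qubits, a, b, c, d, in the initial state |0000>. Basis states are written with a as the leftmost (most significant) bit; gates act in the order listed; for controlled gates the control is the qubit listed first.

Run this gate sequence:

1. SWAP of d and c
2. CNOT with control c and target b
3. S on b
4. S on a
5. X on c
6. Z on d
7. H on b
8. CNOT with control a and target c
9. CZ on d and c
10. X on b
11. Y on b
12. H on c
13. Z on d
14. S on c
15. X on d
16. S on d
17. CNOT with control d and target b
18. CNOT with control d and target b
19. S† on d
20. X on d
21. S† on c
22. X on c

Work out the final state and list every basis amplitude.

After the circuit, the state carries amplitude I/2 on |0000>, -I/2 on |0010>, -I/2 on |0100>, I/2 on |0110>, and 0 on every other basis state.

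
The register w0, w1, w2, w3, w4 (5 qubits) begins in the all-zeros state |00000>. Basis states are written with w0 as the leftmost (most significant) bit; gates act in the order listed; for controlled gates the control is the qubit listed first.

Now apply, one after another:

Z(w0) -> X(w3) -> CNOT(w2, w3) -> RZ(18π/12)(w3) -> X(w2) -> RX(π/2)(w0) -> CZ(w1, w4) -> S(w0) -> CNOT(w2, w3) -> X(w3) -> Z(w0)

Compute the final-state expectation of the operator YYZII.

The observable YYZII averages to 0.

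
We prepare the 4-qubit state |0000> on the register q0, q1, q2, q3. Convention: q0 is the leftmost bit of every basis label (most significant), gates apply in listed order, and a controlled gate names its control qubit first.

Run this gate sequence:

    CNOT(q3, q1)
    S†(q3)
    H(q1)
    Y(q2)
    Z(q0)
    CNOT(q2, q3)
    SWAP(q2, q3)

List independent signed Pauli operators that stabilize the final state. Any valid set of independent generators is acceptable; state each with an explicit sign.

One valid set of independent stabilizer generators is +IXII, +ZIII, -IIZI, -IIIZ (any independent generating set of the same group is equally correct).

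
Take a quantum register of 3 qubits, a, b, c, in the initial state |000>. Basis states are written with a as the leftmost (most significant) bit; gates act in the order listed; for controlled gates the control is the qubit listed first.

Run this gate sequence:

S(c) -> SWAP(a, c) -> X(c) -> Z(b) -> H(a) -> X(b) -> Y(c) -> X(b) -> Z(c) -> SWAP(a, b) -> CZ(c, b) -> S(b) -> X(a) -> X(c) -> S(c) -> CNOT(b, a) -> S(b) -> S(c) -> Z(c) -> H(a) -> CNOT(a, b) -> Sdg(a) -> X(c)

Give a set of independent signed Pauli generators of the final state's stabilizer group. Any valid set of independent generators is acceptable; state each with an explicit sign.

The stabilizer group can be generated by +YZI, -ZXI, +IIZ, among other valid generating sets.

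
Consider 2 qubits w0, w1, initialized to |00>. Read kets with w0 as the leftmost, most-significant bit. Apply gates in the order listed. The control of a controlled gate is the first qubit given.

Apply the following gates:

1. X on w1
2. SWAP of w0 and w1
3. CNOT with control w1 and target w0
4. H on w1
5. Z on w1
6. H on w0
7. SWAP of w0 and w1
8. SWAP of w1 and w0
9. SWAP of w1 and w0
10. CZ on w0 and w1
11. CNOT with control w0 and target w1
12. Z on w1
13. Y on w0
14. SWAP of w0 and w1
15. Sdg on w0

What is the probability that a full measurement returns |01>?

A full measurement returns |01> with probability 1/4.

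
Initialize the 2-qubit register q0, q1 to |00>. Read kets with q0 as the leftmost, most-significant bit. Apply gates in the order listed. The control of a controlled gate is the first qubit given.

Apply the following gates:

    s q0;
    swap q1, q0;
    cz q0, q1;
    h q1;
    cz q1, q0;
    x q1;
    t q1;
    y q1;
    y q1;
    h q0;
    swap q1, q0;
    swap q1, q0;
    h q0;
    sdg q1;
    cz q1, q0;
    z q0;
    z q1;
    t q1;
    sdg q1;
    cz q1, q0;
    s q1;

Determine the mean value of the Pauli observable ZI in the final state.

In the final state, ZI has expectation 1. Key observation: the block from step 10 through step 13 cancels to the identity and can be dropped.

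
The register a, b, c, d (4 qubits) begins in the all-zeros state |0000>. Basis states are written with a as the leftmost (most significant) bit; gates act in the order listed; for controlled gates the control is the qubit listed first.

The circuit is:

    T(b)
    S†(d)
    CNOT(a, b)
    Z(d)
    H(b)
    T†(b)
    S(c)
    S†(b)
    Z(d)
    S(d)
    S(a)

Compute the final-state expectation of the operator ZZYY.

The expectation value of ZZYY is 0.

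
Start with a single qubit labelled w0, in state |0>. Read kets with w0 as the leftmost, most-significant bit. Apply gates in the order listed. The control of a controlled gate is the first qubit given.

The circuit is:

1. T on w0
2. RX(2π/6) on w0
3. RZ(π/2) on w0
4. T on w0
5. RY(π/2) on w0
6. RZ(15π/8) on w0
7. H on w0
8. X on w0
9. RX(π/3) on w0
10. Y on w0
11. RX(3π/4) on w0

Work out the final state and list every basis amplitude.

After the circuit, the state carries amplitude -3*sqrt(sqrt(2)/4 + 1/2)*exp(11*I*pi/16)/8 + I*sqrt(sqrt(2)/4 + 1/2)*exp(-15*I*pi/16)/8 + sqrt(3)*I*sqrt(1/2 - sqrt(2)/4)*exp(-15*I*pi/16)/8 - sqrt(3)*sqrt(1/2 - sqrt(2)/4)*exp(13*I*pi/16)/8 - sqrt(3)*sqrt(sqrt(2)/4 + 1/2)*exp(15*I*pi/16)/8 + sqrt(1/2 - sqrt(2)/4)*exp(-15*I*pi/16)/8 + sqrt(1/2 - sqrt(2)/4)*exp(15*I*pi/16)/8 - sqrt(3)*sqrt(sqrt(2)/4 + 1/2)*exp(-15*I*pi/16)/8 + sqrt(3)*sqrt(1/2 - sqrt(2)/4)*exp(11*I*pi/16)/8 - 3*I*sqrt(1/2 - sqrt(2)/4)*exp(11*I*pi/16)/8 - sqrt(3)*I*sqrt(1/2 - sqrt(2)/4)*exp(15*I*pi/16)/8 - sqrt(3)*I*sqrt(sqrt(2)/4 + 1/2)*exp(11*I*pi/16)/8 - I*sqrt(sqrt(2)/4 + 1/2)*exp(15*I*pi/16)/8 - 3*I*sqrt(1/2 - sqrt(2)/4)*exp(13*I*pi/16)/8 - sqrt(3)*I*sqrt(sqrt(2)/4 + 1/2)*exp(13*I*pi/16)/8 + 3*sqrt(sqrt(2)/4 + 1/2)*exp(13*I*pi/16)/8 on |0>, -3*sqrt(sqrt(2)/4 + 1/2)*exp(11*I*pi/16)/8 - 3*sqrt(sqrt(2)/4 + 1/2)*exp(13*I*pi/16)/8 + sqrt(3)*I*sqrt(sqrt(2)/4 + 1/2)*exp(13*I*pi/16)/8 + 3*I*sqrt(1/2 - sqrt(2)/4)*exp(13*I*pi/16)/8 + sqrt(3)*sqrt(sqrt(2)/4 + 1/2)*exp(-15*I*pi/16)/8 - sqrt(3)*sqrt(sqrt(2)/4 + 1/2)*exp(15*I*pi/16)/8 + sqrt(1/2 - sqrt(2)/4)*exp(15*I*pi/16)/8 - sqrt(1/2 - sqrt(2)/4)*exp(-15*I*pi/16)/8 + sqrt(3)*sqrt(1/2 - sqrt(2)/4)*exp(13*I*pi/16)/8 + sqrt(3)*sqrt(1/2 - sqrt(2)/4)*exp(11*I*pi/16)/8 - 3*I*sqrt(1/2 - sqrt(2)/4)*exp(11*I*pi/16)/8 - sqrt(3)*I*sqrt(1/2 - sqrt(2)/4)*exp(-15*I*pi/16)/8 - sqrt(3)*I*sqrt(1/2 - sqrt(2)/4)*exp(15*I*pi/16)/8 - sqrt(3)*I*sqrt(sqrt(2)/4 + 1/2)*exp(11*I*pi/16)/8 - I*sqrt(sqrt(2)/4 + 1/2)*exp(-15*I*pi/16)/8 - I*sqrt(sqrt(2)/4 + 1/2)*exp(15*I*pi/16)/8 on |1>.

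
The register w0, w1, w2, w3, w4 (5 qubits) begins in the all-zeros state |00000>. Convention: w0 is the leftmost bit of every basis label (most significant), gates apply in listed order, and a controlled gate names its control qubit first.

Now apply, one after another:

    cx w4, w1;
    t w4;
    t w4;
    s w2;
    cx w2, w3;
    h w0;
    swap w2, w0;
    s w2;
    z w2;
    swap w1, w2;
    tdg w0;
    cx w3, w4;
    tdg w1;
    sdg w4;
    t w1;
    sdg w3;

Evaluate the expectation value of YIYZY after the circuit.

The expectation value of YIYZY is 0.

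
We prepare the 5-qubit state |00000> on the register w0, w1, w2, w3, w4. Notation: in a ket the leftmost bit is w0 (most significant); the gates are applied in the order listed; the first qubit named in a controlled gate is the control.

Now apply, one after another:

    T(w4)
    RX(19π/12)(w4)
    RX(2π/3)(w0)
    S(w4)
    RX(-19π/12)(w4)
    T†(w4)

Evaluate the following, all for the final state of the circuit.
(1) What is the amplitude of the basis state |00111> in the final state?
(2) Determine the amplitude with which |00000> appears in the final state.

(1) |00111> carries amplitude 0 in the final state.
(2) The amplitude on |00000> is (1 - I)*(-sqrt(2) + sqrt(6) + 4*I)/16.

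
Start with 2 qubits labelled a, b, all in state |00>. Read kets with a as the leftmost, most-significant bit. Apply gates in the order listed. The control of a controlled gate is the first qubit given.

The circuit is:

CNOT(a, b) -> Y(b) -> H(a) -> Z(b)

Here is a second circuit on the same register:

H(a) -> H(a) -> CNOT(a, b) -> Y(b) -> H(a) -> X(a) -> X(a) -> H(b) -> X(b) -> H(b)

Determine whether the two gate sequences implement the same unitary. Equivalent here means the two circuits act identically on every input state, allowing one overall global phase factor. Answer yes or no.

Yes, they are equivalent — the unitaries differ by at most a global phase.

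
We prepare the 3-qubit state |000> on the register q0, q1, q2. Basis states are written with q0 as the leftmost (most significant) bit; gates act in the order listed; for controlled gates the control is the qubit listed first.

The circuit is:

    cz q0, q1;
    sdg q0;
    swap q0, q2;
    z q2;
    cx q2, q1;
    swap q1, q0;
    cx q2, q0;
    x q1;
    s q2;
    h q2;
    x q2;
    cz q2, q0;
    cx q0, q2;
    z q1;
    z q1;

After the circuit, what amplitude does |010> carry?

|010> carries amplitude sqrt(2)/2 in the final state.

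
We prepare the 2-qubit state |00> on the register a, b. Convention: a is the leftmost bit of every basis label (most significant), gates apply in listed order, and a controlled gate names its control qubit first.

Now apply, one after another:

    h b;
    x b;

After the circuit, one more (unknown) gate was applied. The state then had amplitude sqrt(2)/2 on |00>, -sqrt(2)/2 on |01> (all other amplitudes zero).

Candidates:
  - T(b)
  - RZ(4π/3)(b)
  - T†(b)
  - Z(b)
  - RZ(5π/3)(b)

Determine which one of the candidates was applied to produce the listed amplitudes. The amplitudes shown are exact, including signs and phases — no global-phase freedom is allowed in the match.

The unique candidate consistent with the amplitudes is Z(b).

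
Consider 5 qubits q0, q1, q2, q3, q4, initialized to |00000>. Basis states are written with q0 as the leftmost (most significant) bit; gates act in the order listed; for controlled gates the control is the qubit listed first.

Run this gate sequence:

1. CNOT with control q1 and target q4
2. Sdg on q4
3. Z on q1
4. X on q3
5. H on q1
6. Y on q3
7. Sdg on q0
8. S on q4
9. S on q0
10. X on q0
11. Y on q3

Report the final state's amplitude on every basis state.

The resulting statevector has amplitude sqrt(2)/2 on |10010>, sqrt(2)/2 on |11010>, and 0 on every other basis state.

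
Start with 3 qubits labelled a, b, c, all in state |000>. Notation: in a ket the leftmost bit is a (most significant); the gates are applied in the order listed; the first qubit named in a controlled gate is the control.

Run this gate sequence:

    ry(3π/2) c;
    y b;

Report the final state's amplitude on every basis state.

The resulting statevector has amplitude -sqrt(2)*I/2 on |010>, sqrt(2)*I/2 on |011>, and 0 on every other basis state.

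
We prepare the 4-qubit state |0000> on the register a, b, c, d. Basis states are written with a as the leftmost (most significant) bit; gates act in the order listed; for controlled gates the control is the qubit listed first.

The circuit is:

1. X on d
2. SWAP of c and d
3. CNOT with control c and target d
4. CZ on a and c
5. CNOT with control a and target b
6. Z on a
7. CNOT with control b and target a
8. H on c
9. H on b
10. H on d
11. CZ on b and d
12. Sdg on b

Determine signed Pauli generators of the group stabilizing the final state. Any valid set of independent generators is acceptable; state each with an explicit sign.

The final state is stabilized by the group generated by -IYIZ, -IIXI, -IZIX, +ZIII; other independent generating sets are equally valid.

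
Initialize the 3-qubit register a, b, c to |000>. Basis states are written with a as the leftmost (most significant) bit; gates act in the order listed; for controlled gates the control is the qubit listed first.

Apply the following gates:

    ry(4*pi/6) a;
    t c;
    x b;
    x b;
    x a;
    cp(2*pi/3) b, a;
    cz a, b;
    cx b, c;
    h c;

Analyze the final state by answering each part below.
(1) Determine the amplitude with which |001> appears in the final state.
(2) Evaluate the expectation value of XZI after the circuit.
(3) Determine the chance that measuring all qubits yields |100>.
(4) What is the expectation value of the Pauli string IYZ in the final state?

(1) The final state's coefficient on |001> equals sqrt(6)/4.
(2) The observable XZI averages to sqrt(3)/2.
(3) The probability of measuring |100> is 1/8.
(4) The expectation value of IYZ is 0.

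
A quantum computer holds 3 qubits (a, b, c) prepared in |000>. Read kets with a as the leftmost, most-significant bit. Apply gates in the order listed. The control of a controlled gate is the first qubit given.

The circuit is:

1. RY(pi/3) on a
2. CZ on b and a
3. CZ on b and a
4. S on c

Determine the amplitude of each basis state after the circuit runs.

The final amplitudes are sqrt(3)/2 on |000>, 1/2 on |100>, and 0 on every other basis state.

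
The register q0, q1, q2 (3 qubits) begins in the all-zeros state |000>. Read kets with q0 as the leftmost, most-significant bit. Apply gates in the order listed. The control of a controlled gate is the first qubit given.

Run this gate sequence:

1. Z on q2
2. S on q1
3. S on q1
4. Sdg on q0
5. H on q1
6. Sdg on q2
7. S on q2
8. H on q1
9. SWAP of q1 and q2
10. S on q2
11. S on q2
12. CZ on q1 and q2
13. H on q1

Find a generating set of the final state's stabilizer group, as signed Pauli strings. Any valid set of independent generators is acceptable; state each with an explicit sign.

The final state is stabilized by the group generated by +IXI, +ZII, +IIZ; other independent generating sets are equally valid. Key observation: steps 5-8 multiply out to the identity, so the circuit reduces to the remaining gates.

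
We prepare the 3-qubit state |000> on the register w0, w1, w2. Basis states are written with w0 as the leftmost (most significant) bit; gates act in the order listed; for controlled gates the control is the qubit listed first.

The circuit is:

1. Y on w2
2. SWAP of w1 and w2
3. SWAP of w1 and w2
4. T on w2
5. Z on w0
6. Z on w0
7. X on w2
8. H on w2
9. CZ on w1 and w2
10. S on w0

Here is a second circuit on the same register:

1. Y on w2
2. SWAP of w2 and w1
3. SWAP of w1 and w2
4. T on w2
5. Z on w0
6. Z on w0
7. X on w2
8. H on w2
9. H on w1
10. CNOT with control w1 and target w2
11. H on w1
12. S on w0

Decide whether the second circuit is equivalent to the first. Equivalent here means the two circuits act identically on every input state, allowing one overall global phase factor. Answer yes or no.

No: there is an input state on which the two circuits produce genuinely different outputs (not merely differing by a phase).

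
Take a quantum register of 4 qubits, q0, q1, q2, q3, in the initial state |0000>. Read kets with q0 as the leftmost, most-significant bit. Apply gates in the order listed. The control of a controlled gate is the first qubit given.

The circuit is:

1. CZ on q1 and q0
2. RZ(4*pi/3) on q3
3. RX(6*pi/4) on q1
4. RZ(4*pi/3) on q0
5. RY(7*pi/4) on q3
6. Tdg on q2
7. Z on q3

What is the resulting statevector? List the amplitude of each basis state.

After the circuit, the state carries amplitude sqrt(2*sqrt(2) + 4)*exp(2*I*pi/3)/4 on |0000>, sqrt(4 - 2*sqrt(2))*exp(2*I*pi/3)/4 on |0001>, -sqrt(2*sqrt(2) + 4)*exp(I*pi/6)/4 on |0100>, -sqrt(4 - 2*sqrt(2))*exp(I*pi/6)/4 on |0101>, and 0 on every other basis state.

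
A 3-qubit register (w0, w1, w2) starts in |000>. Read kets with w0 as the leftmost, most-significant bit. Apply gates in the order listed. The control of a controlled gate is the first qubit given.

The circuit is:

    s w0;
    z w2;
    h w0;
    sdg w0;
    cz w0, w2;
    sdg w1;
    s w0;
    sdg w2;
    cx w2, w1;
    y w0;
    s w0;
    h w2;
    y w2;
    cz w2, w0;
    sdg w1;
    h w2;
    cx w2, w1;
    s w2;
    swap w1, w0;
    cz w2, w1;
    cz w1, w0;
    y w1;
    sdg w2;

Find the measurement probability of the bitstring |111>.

A full measurement returns |111> with probability 1/2.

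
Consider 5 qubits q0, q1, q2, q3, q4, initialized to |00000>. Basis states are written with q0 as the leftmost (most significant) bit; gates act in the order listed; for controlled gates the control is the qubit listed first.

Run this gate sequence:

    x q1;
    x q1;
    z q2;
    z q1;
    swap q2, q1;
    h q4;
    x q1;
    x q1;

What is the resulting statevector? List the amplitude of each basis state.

The final amplitudes are sqrt(2)/2 on |00000>, sqrt(2)/2 on |00001>, and 0 on every other basis state.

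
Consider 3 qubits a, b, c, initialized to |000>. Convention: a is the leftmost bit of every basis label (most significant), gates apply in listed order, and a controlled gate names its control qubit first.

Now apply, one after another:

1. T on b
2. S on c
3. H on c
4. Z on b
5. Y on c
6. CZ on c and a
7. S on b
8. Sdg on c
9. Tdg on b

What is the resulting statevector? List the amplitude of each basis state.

The final amplitudes are -sqrt(2)*I/2 on |000>, sqrt(2)/2 on |001>, and 0 on every other basis state.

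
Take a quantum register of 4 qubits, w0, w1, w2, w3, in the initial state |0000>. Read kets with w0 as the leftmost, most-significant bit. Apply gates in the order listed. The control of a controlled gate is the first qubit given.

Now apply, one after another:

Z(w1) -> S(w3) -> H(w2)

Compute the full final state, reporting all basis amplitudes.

The resulting statevector has amplitude sqrt(2)/2 on |0000>, sqrt(2)/2 on |0010>, and 0 on every other basis state.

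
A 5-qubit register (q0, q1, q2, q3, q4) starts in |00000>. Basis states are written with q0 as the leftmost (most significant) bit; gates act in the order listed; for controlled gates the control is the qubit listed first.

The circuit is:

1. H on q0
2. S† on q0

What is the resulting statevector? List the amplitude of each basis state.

The final amplitudes are sqrt(2)/2 on |00000>, -sqrt(2)*I/2 on |10000>, and 0 on every other basis state.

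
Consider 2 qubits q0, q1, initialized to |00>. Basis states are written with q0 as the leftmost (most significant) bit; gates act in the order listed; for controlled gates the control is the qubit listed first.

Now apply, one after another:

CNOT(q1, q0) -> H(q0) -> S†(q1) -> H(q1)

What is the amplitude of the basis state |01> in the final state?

The amplitude on |01> is 1/2.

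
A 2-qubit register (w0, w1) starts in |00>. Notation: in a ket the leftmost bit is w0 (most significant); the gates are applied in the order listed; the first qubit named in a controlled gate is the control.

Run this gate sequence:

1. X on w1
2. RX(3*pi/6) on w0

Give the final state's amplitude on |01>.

The final state's coefficient on |01> equals sqrt(2)/2.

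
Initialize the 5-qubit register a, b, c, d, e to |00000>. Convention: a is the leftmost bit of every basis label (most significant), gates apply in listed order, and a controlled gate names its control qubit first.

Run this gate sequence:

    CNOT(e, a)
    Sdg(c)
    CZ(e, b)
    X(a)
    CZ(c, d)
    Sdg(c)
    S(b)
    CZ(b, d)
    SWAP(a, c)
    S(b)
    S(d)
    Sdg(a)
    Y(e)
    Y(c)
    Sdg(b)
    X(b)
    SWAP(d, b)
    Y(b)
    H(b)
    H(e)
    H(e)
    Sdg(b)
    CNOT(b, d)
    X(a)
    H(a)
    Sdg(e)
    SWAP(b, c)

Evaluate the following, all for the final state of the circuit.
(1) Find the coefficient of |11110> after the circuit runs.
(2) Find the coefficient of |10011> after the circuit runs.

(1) The final state's coefficient on |11110> equals 0. Key observation: gates 20-21 undo each other exactly, leaving only the rest of the circuit to track.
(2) |10011> carries amplitude -1/2 in the final state.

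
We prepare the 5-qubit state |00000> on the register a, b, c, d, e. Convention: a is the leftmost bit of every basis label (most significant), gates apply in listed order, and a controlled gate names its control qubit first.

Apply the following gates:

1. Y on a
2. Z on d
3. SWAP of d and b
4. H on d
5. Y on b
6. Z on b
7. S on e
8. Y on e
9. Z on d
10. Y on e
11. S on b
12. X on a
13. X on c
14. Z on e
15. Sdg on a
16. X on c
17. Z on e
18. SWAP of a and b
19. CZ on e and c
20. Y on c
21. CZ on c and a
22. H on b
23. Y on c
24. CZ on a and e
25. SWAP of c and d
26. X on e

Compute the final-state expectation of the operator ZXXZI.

In the final state, ZXXZI has expectation 1.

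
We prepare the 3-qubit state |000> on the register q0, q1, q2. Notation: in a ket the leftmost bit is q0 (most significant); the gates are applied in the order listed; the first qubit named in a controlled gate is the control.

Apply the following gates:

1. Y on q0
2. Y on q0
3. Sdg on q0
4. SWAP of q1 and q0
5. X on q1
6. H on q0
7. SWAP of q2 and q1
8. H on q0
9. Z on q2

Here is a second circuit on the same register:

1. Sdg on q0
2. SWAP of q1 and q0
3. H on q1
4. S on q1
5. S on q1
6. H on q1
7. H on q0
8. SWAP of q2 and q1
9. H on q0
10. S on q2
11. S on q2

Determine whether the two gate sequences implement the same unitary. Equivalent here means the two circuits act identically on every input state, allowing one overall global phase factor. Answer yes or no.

Yes: on every input state the two circuits agree up to one overall phase factor.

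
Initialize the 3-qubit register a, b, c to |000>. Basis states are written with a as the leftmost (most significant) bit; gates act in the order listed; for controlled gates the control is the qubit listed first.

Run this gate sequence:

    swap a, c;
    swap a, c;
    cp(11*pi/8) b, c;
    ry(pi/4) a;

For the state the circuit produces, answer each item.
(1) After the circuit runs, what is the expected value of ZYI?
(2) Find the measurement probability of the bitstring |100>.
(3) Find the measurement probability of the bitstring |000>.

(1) The expectation value of ZYI is 0. Key observation: the block from step 1 through step 2 cancels to the identity and can be dropped.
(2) Outcome |100> occurs with probability 1/2 - sqrt(2)/4.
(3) The probability of measuring |000> is sqrt(2)/4 + 1/2.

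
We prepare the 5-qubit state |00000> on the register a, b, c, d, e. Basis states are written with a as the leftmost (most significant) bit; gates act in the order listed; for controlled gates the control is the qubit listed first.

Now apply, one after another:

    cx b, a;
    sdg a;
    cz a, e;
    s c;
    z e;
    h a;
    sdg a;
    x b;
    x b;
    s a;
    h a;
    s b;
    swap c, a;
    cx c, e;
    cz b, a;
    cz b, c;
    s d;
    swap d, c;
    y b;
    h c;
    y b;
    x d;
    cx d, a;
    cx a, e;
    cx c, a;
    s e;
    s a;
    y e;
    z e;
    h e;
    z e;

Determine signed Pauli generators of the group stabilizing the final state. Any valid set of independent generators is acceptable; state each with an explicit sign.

The stabilizer group can be generated by -XIYII, -IIIIX, -ZIZII, +IZIII, -IIIZI, among other valid generating sets.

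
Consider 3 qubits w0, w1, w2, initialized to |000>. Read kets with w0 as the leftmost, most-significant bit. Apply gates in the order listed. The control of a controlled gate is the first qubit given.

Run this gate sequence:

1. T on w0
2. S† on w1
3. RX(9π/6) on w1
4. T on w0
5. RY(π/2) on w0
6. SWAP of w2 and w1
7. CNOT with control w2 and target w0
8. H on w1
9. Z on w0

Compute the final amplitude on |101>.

The final state's coefficient on |101> equals sqrt(2)*I/4.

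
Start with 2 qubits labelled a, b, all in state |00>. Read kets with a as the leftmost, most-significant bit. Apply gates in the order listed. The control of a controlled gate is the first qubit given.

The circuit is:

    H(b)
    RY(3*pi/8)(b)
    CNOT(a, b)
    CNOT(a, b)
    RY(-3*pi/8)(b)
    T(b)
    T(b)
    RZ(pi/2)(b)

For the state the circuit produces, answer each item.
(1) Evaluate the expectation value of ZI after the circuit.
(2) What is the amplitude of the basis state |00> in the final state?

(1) In the final state, ZI has expectation 1. Key observation: steps 2-5 multiply out to the identity, so the circuit reduces to the remaining gates.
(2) The final state's coefficient on |00> equals -sqrt(2)*exp(3*I*pi/4)/2.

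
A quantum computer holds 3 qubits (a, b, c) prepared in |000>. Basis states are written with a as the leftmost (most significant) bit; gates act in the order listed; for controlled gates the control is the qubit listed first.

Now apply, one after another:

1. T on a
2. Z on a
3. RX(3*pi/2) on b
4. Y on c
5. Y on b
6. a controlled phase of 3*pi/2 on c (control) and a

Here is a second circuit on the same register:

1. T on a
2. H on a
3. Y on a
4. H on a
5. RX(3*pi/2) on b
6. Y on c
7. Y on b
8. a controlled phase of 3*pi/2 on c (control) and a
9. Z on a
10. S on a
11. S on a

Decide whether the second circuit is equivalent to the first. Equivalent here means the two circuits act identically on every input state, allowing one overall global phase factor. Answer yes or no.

No — the two circuits implement different unitaries, even allowing a global phase.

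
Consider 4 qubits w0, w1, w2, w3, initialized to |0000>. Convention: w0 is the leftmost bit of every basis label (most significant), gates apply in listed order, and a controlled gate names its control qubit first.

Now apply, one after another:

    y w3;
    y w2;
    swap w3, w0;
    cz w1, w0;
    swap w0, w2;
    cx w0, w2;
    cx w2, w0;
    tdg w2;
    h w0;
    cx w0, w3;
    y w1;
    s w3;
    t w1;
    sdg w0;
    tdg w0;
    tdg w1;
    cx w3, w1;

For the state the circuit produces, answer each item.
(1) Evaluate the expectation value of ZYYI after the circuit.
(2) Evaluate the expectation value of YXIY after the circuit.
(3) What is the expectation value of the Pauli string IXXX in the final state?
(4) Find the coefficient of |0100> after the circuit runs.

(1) The observable ZYYI averages to 0.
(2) In the final state, YXIY has expectation sqrt(2)/2.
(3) In the final state, IXXX has expectation 0.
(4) The final state's coefficient on |0100> equals -sqrt(2)*I/2.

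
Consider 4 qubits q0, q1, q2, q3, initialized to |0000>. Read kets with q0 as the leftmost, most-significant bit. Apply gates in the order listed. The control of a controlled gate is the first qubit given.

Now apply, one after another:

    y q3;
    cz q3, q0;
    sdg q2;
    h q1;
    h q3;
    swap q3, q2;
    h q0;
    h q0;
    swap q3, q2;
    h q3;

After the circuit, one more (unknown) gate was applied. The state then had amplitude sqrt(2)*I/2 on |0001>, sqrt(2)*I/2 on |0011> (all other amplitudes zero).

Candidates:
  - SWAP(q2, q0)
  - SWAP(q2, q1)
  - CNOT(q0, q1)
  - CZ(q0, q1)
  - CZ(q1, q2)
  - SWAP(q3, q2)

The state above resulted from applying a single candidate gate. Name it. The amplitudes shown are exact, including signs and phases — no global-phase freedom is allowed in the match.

The applied gate was SWAP(q2, q1). Key observation: the block from step 5 through step 10 cancels to the identity and can be dropped.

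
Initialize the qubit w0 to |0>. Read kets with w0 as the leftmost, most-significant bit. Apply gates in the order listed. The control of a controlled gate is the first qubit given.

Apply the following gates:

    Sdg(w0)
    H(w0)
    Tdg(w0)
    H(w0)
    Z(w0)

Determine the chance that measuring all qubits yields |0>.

Outcome |0> occurs with probability sqrt(2)/4 + 1/2.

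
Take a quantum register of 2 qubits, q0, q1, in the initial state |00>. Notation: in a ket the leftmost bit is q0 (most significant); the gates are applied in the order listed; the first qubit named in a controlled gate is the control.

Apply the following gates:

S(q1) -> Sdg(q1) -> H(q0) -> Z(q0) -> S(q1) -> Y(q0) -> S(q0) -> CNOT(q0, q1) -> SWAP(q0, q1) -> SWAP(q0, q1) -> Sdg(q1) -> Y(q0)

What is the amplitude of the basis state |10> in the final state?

|10> carries amplitude -sqrt(2)/2 in the final state. Key observation: gates 9-10 undo each other exactly, leaving only the rest of the circuit to track.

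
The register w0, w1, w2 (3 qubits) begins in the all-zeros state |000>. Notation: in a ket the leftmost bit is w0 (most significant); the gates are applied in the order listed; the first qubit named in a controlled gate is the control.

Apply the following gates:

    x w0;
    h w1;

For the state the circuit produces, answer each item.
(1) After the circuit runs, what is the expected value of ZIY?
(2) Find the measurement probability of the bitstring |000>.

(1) The expectation value of ZIY is 0.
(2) Outcome |000> occurs with probability 0.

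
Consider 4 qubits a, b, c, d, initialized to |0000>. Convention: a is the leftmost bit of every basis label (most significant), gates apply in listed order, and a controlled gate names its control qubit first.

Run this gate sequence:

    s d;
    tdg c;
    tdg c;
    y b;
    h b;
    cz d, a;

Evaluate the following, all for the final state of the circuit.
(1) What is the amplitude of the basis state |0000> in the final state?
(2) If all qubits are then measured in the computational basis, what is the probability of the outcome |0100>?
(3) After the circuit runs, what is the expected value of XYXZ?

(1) |0000> carries amplitude sqrt(2)*I/2 in the final state.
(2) Outcome |0100> occurs with probability 1/2.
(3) The expectation value of XYXZ is 0.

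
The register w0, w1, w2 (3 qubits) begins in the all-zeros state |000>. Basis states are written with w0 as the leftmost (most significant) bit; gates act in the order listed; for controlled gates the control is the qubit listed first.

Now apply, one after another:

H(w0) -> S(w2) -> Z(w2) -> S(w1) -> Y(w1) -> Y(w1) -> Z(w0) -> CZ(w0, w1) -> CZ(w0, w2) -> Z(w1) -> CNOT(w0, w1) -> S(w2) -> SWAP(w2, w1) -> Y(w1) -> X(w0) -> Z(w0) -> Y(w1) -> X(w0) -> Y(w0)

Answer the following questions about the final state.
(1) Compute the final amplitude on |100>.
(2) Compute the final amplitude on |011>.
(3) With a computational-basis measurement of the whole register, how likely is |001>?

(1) The final state's coefficient on |100> equals -sqrt(2)*I/2.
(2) The final state's coefficient on |011> equals 0.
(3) A full measurement returns |001> with probability 1/2.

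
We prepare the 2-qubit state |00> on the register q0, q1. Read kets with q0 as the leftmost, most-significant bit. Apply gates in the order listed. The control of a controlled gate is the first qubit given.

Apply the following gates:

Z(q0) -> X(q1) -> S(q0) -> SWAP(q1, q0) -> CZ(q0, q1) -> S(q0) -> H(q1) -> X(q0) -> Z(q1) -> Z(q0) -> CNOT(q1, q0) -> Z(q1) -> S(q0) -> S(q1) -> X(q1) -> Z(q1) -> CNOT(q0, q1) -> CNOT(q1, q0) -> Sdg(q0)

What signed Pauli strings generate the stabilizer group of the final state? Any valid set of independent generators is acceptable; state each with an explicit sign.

The stabilizer group can be generated by -YI, -IZ, among other valid generating sets.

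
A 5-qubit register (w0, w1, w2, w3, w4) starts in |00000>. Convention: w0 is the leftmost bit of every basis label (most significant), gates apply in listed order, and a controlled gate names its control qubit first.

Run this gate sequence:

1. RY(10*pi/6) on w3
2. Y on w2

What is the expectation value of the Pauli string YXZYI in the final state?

The observable YXZYI averages to 0.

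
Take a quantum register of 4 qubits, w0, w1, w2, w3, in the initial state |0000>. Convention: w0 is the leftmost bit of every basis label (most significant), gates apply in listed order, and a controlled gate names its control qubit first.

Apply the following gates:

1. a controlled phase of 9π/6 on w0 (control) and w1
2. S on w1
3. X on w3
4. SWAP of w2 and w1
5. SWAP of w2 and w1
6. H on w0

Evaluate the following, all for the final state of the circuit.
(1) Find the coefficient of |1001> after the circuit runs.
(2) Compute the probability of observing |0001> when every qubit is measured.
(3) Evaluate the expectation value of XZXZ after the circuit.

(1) |1001> carries amplitude sqrt(2)/2 in the final state. Key observation: steps 4-5 multiply out to the identity, so the circuit reduces to the remaining gates.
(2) Outcome |0001> occurs with probability 1/2.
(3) The observable XZXZ averages to 0.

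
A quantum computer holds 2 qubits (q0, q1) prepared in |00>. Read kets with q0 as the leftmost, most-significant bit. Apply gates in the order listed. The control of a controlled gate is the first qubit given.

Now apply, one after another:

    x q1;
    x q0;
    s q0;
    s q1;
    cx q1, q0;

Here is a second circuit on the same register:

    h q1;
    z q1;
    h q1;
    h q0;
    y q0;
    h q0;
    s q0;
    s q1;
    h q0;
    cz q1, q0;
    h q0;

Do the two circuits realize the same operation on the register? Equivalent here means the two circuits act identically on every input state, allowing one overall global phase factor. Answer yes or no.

No, they are not equivalent — no single phase factor reconciles the two unitaries.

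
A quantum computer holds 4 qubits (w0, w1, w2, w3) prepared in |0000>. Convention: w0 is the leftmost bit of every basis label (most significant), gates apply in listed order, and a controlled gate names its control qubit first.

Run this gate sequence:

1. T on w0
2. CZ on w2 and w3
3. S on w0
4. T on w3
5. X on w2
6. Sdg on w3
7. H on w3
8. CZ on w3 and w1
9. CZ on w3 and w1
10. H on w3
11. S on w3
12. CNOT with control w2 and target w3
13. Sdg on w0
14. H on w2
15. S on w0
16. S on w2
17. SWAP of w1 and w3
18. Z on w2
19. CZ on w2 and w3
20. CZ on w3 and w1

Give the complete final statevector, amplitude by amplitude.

After the circuit, the state carries amplitude sqrt(2)/2 on |0100>, sqrt(2)*I/2 on |0110>, and 0 on every other basis state. Key observation: steps 6-11 multiply out to the identity, so the circuit reduces to the remaining gates.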